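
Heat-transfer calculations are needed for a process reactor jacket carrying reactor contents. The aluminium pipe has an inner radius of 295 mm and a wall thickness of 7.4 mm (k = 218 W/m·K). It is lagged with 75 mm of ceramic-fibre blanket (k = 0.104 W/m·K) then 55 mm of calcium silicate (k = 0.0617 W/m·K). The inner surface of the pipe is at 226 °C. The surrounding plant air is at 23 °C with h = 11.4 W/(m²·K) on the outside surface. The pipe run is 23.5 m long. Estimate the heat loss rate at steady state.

Q ≈ 6600 W

Cylindrical conduction, so R = ln(r₂/r₁)/(2πkL) per layer, in series:
R_aluminium pipe wall = ln(302.4/295)/(2π×218×23.5) = 7.697×10^-7 K/W
R_ceramic-fibre blanket = ln(377.4/302.4)/(2π×0.104×23.5) = 0.01443 K/W
R_calcium silicate = ln(432.4/377.4)/(2π×0.0617×23.5) = 0.01493 K/W
R_outer film = 1/(h_o·2πr_oL) = 1/(11.4×2π×0.4324×23.5) = 0.001374 K/W
R_total = 0.03074 K/W
Q = ΔT/R_total = 203/0.03074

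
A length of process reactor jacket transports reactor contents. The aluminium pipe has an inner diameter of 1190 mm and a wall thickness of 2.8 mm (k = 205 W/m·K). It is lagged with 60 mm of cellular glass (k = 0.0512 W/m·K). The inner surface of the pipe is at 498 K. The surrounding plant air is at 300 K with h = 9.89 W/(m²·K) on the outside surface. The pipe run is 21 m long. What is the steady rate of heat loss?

Treating each annulus and film as a series resistance:
R_aluminium pipe wall = ln(597.8/595)/(2π×205×21) = 1.736×10^-7 K/W
R_cellular glass = ln(657.8/597.8)/(2π×0.0512×21) = 0.01416 K/W
R_outer film = 1/(h_o·2πr_oL) = 1/(9.89×2π×0.6578×21) = 0.001165 K/W
R_total = 0.01532 K/W
Q = ΔT/R_total = 198/0.01532

Q ≈ 12900 W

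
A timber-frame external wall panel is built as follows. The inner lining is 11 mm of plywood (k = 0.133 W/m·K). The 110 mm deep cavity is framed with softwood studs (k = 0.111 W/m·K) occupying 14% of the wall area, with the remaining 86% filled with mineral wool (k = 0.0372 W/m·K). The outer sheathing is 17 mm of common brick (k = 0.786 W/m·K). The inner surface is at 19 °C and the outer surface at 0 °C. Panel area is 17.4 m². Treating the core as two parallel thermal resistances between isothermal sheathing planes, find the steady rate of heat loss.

Sheathing layers in series; stud and cavity paths in parallel between them.
R_inner = 0.011/(0.133×17.4) = 0.004753 K/W
R_stud  = 0.11/(0.111×0.14×17.4) = 0.4068 K/W
R_cav   = 0.11/(0.0372×0.86×17.4) = 0.1976 K/W
1/R_core = 1/R_stud + 1/R_cav → R_core = 0.133 K/W
R_outer = 0.017/(0.786×17.4) = 0.001243 K/W
R_total = 0.139 K/W
Q = ΔT/R_total = 19/0.139

Q ≈ 137 W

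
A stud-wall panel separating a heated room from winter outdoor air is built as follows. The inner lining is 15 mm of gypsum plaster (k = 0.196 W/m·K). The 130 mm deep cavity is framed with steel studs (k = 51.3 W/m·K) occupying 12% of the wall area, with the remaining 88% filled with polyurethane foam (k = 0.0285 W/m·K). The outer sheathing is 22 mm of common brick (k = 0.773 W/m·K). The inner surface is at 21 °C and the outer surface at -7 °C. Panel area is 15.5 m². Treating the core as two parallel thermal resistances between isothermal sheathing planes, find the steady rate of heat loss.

Q ≈ 3440 W

Sheathing layers in series; stud and cavity paths in parallel between them.
R_inner = 0.015/(0.196×15.5) = 0.004937 K/W
R_stud  = 0.13/(51.3×0.12×15.5) = 0.001362 K/W
R_cav   = 0.13/(0.0285×0.88×15.5) = 0.3344 K/W
1/R_core = 1/R_stud + 1/R_cav → R_core = 0.001357 K/W
R_outer = 0.022/(0.773×15.5) = 0.001836 K/W
R_total = 0.008131 K/W
Q = ΔT/R_total = 28/0.008131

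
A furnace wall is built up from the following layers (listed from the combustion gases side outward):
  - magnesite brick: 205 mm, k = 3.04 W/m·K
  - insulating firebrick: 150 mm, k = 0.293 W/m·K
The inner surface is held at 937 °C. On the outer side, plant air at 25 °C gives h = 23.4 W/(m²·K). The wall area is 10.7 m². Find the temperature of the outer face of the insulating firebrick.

T ≈ 87.6 °C

Using the resistance-network approach (series):
R_magnesite brick = L/(kA) = 0.205/(3.04×10.7) = 0.006302 K/W
R_insulating firebrick = L/(kA) = 0.15/(0.293×10.7) = 0.04785 K/W
R_outer film = 1/(h_o·A) = 1/(23.4×10.7) = 0.003994 K/W
R_total = 0.05814 K/W;  Q = ΔT/R_total = 912/0.05814 = 15690 W
T_interface = T_inner − Q·ΣR(inner→interface) = 937 − 15700×0.05415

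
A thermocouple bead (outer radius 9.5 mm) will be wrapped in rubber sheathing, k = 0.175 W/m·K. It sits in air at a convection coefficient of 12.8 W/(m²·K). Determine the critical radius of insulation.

For a sphere r_cr = 2k/h = 2×0.175/12.8
r_cr = 27.3 mm; since the bare radius (9.5 mm) is below r_cr, adding a thin layer of insulation will *increase* heat loss.

r_cr ≈ 27.3 mm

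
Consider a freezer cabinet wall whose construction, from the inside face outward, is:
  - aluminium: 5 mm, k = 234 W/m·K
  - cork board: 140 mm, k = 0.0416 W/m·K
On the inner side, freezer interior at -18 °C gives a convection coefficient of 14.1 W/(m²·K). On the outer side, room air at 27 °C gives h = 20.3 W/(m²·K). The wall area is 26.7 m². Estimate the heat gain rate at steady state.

Q ≈ 345 W

Series thermal resistances:
R_inner film = 1/(h_i·A) = 1/(14.1×26.7) = 0.002656 K/W
R_aluminium = L/(kA) = 0.005/(234×26.7) = 8.003×10^-7 K/W
R_cork board = L/(kA) = 0.14/(0.0416×26.7) = 0.126 K/W
R_outer film = 1/(h_o·A) = 1/(20.3×26.7) = 0.001845 K/W
R_total = 0.1305 K/W
Q = ΔT / R_total = 45 / 0.1305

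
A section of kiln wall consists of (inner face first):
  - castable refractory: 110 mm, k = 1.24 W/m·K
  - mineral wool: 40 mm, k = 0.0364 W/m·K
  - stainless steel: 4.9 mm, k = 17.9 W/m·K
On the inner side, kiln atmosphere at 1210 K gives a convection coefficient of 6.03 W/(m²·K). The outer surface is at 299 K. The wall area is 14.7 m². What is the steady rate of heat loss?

Model the wall as resistances in series:
R_inner film = 1/(h_i·A) = 1/(6.03×14.7) = 0.01128 K/W
R_castable refractory = L/(kA) = 0.11/(1.24×14.7) = 0.006035 K/W
R_mineral wool = L/(kA) = 0.04/(0.0364×14.7) = 0.07476 K/W
R_stainless steel = L/(kA) = 0.0049/(17.9×14.7) = 1.862×10^-5 K/W
R_total = 0.09209 K/W
Q = ΔT / R_total = 911 / 0.09209

Q ≈ 9890 W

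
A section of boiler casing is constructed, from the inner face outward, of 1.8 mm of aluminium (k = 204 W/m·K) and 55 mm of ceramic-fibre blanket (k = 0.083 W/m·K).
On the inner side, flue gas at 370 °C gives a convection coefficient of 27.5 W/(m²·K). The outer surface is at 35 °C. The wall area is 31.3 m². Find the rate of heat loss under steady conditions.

Q ≈ 15000 W

Using the resistance-network approach (series):
R_inner film = 1/(h_i·A) = 1/(27.5×31.3) = 0.001162 K/W
R_aluminium = L/(kA) = 0.0018/(204×31.3) = 2.819×10^-7 K/W
R_ceramic-fibre blanket = L/(kA) = 0.055/(0.083×31.3) = 0.02117 K/W
R_total = 0.02233 K/W
Q = ΔT / R_total = 335 / 0.02233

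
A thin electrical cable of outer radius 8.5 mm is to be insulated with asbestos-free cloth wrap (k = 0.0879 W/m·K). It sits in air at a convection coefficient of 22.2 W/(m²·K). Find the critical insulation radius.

r_cr ≈ 3.96 mm

For a cylinder r_cr = k/h = 0.0879/22.2
r_cr = 3.96 mm; since the bare radius (8.5 mm) is above r_cr, any added insulation will reduce heat loss.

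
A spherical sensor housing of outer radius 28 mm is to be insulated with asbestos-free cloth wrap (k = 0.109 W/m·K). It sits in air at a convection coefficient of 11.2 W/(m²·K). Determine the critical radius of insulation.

For a sphere r_cr = 2k/h = 2×0.109/11.2
r_cr = 19.5 mm; since the bare radius (28 mm) is above r_cr, any added insulation will reduce heat loss.

r_cr ≈ 19.5 mm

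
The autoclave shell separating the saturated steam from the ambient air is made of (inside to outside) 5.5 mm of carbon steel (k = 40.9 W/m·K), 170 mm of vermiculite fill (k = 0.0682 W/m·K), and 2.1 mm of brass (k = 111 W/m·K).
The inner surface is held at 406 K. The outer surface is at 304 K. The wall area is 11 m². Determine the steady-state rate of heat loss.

Q ≈ 450 W

Model the wall as resistances in series:
R_carbon steel = L/(kA) = 0.0055/(40.9×11) = 1.222×10^-5 K/W
R_vermiculite fill = L/(kA) = 0.17/(0.0682×11) = 0.2266 K/W
R_brass = L/(kA) = 0.0021/(111×11) = 1.72×10^-6 K/W
R_total = 0.2266 K/W
Q = ΔT / R_total = 102 / 0.2266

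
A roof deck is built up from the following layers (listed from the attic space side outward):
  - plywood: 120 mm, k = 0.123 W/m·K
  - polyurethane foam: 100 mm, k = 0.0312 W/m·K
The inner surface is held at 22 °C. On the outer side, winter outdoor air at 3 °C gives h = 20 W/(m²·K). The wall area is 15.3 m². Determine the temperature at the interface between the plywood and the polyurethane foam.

T ≈ 17.6 °C

Thermal resistances in series:
R_plywood = L/(kA) = 0.12/(0.123×15.3) = 0.06377 K/W
R_polyurethane foam = L/(kA) = 0.1/(0.0312×15.3) = 0.2095 K/W
R_outer film = 1/(h_o·A) = 1/(20×15.3) = 0.003268 K/W
R_total = 0.2765 K/W;  Q = ΔT/R_total = 19/0.2765 = 68.71 W
T_interface = T_inner − Q·ΣR(inner→interface) = 22 − 68.7×0.06377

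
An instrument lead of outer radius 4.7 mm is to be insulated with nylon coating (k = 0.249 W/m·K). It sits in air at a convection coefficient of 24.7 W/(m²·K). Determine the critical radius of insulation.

For a cylinder r_cr = k/h = 0.249/24.7
r_cr = 10.1 mm; since the bare radius (4.7 mm) is below r_cr, adding a thin layer of insulation will *increase* heat loss.

r_cr ≈ 10.1 mm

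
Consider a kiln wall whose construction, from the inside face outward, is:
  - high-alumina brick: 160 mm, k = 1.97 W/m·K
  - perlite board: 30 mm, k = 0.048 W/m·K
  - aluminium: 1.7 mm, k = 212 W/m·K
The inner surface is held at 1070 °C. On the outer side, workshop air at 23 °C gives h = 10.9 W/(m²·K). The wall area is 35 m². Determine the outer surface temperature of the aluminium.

T ≈ 143 °C

Using the resistance-network approach (series):
R_high-alumina brick = L/(kA) = 0.16/(1.97×35) = 0.002321 K/W
R_perlite board = L/(kA) = 0.03/(0.048×35) = 0.01786 K/W
R_aluminium = L/(kA) = 0.0017/(212×35) = 2.291×10^-7 K/W
R_outer film = 1/(h_o·A) = 1/(10.9×35) = 0.002621 K/W
R_total = 0.0228 K/W;  Q = ΔT/R_total = 1047/0.0228 = 45920 W
T_interface = T_inner − Q·ΣR(inner→interface) = 1070 − 45900×0.02018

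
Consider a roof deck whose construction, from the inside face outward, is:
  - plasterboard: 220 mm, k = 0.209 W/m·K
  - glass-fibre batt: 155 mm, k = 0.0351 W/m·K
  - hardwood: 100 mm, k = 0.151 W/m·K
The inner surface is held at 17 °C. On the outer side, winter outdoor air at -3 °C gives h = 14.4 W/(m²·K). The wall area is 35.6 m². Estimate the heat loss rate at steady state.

Q ≈ 115 W

Series thermal resistances:
R_plasterboard = L/(kA) = 0.22/(0.209×35.6) = 0.02957 K/W
R_glass-fibre batt = L/(kA) = 0.155/(0.0351×35.6) = 0.124 K/W
R_hardwood = L/(kA) = 0.1/(0.151×35.6) = 0.0186 K/W
R_outer film = 1/(h_o·A) = 1/(14.4×35.6) = 0.001951 K/W
R_total = 0.1742 K/W
Q = ΔT / R_total = 20 / 0.1742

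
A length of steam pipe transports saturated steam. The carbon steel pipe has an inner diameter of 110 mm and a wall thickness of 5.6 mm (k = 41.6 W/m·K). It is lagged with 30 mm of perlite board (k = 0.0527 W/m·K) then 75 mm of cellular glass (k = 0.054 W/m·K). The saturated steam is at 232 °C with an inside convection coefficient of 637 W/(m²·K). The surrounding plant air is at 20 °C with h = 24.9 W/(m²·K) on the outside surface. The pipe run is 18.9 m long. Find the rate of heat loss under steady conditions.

Q ≈ 1320 W

For a radial system each layer contributes R = ln(r_out/r_in)/(2πkL); films add R = 1/(hA).
R_inner film = 1/(h_i·2πr₁L) = 1/(637×2π×0.055×18.9) = 2.404×10^-4 K/W
R_carbon steel pipe wall = ln(60.6/55)/(2π×41.6×18.9) = 1.963×10^-5 K/W
R_perlite board = ln(90.6/60.6)/(2π×0.0527×18.9) = 0.06426 K/W
R_cellular glass = ln(165.6/90.6)/(2π×0.054×18.9) = 0.09405 K/W
R_outer film = 1/(h_o·2πr_oL) = 1/(24.9×2π×0.1656×18.9) = 0.002042 K/W
R_total = 0.1606 K/W
Q = ΔT/R_total = 212/0.1606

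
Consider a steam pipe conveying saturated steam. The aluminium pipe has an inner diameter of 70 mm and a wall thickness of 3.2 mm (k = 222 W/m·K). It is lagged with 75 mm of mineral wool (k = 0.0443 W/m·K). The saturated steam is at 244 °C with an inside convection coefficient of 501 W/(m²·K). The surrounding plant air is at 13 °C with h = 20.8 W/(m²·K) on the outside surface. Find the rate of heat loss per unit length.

Per-layer cylindrical resistances, series-summed:
R_inner film = 1/(h_i·2πr₁L) = 1/(501×2π×0.035×1) = 0.009076 K/W
R_aluminium pipe wall = ln(38.2/35)/(2π×222×1) = 6.272×10^-5 K/W
R_mineral wool = ln(113.2/38.2)/(2π×0.0443×1) = 3.903 K/W
R_outer film = 1/(h_o·2πr_oL) = 1/(20.8×2π×0.1132×1) = 0.06759 K/W
R_total = 3.98 K/W
Q = ΔT/R_total = 231/3.98

q′ ≈ 58 W/m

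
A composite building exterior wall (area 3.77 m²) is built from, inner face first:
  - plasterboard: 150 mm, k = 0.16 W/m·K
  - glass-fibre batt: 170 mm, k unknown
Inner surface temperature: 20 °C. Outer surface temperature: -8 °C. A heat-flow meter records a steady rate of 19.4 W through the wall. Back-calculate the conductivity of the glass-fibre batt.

Thermal resistances in series:
R_plasterboard = L/(kA) = 0.15/(0.16×3.77) = 0.2487 K/W
Sum of known resistances R_other = 0.2487 K/W
Total R = ΔT/Q = 28/19.4 = 1.443 K/W
R_glass-fibre batt = R_total − R_other = 1.195 K/W
k = L/(R·A) = 0.17/(1.195×3.77)

k ≈ 0.0377 W/(m·K)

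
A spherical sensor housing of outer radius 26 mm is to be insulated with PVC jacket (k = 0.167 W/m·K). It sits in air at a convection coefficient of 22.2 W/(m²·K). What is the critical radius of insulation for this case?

r_cr ≈ 15 mm

For a sphere r_cr = 2k/h = 2×0.167/22.2
r_cr = 15 mm; since the bare radius (26 mm) is above r_cr, any added insulation will reduce heat loss.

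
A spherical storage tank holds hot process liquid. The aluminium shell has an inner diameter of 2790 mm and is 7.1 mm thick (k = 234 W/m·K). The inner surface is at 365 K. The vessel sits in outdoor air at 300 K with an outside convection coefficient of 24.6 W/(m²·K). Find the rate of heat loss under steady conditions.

Q ≈ 39500 W

Spherical conduction: R = (1/r_in − 1/r_out)/(4πk) per layer; series-sum.
R_aluminium shell = (1/1.395 − 1/1.4021)/(4π×234) = 1.234×10^-6 K/W
R_outer film = 1/(h·4πr_o²) = 1/(24.6×4π×1.4021²) = 0.001645 K/W
R_total = 0.001647 K/W
Q = ΔT/R_total = 65/0.001647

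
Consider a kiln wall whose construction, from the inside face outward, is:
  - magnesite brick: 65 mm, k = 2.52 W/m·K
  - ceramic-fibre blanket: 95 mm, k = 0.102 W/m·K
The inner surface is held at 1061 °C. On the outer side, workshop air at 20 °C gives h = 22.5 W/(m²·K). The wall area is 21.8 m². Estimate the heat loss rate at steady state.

Q ≈ 22700 W

Series thermal resistances:
R_magnesite brick = L/(kA) = 0.065/(2.52×21.8) = 0.001183 K/W
R_ceramic-fibre blanket = L/(kA) = 0.095/(0.102×21.8) = 0.04272 K/W
R_outer film = 1/(h_o·A) = 1/(22.5×21.8) = 0.002039 K/W
R_total = 0.04595 K/W
Q = ΔT / R_total = 1041 / 0.04595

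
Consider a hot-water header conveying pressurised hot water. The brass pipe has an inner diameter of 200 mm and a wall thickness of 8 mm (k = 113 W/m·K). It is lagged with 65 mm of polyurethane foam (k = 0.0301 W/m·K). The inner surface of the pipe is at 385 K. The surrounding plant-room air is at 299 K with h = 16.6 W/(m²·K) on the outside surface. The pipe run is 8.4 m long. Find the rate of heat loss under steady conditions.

Treating each annulus and film as a series resistance:
R_brass pipe wall = ln(108/100)/(2π×113×8.4) = 1.29×10^-5 K/W
R_polyurethane foam = ln(173/108)/(2π×0.0301×8.4) = 0.2966 K/W
R_outer film = 1/(h_o·2πr_oL) = 1/(16.6×2π×0.173×8.4) = 0.006598 K/W
R_total = 0.3032 K/W
Q = ΔT/R_total = 86/0.3032

Q ≈ 284 W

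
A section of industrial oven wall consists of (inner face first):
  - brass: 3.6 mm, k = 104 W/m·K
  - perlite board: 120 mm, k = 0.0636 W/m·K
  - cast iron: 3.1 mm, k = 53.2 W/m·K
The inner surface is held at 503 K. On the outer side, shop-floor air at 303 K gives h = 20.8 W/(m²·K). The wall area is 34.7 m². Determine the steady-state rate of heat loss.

Thermal resistances in series:
R_brass = L/(kA) = 0.0036/(104×34.7) = 9.976×10^-7 K/W
R_perlite board = L/(kA) = 0.12/(0.0636×34.7) = 0.05437 K/W
R_cast iron = L/(kA) = 0.0031/(53.2×34.7) = 1.679×10^-6 K/W
R_outer film = 1/(h_o·A) = 1/(20.8×34.7) = 0.001386 K/W
R_total = 0.05576 K/W
Q = ΔT / R_total = 200 / 0.05576

Q ≈ 3590 W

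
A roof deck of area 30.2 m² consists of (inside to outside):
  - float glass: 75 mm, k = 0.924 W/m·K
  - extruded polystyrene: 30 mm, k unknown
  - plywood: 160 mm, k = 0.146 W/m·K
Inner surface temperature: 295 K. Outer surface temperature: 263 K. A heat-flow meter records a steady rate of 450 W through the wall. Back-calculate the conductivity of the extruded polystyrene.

Series thermal resistances:
R_float glass = L/(kA) = 0.075/(0.924×30.2) = 0.002688 K/W
R_plywood = L/(kA) = 0.16/(0.146×30.2) = 0.03629 K/W
Sum of known resistances R_other = 0.03898 K/W
Total R = ΔT/Q = 32/450 = 0.07111 K/W
R_extruded polystyrene = R_total − R_other = 0.03214 K/W
k = L/(R·A) = 0.03/(0.03214×30.2)

k ≈ 0.0309 W/(m·K)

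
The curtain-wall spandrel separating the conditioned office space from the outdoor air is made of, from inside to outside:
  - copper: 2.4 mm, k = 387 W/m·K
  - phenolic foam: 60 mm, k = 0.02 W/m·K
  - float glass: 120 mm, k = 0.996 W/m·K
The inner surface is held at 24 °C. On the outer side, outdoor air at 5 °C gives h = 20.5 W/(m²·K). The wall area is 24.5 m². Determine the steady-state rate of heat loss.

Q ≈ 147 W

Series thermal resistances:
R_copper = L/(kA) = 0.0024/(387×24.5) = 2.531×10^-7 K/W
R_phenolic foam = L/(kA) = 0.06/(0.02×24.5) = 0.1224 K/W
R_float glass = L/(kA) = 0.12/(0.996×24.5) = 0.004918 K/W
R_outer film = 1/(h_o·A) = 1/(20.5×24.5) = 0.001991 K/W
R_total = 0.1294 K/W
Q = ΔT / R_total = 19 / 0.1294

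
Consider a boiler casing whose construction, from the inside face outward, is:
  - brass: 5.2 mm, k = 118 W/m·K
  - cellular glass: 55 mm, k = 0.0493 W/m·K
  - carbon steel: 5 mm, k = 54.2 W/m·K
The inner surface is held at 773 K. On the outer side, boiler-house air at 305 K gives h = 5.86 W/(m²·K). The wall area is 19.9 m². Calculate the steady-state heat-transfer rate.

Q ≈ 7240 W

Using the resistance-network approach (series):
R_brass = L/(kA) = 0.0052/(118×19.9) = 2.214×10^-6 K/W
R_cellular glass = L/(kA) = 0.055/(0.0493×19.9) = 0.05606 K/W
R_carbon steel = L/(kA) = 0.005/(54.2×19.9) = 4.636×10^-6 K/W
R_outer film = 1/(h_o·A) = 1/(5.86×19.9) = 0.008575 K/W
R_total = 0.06464 K/W
Q = ΔT / R_total = 468 / 0.06464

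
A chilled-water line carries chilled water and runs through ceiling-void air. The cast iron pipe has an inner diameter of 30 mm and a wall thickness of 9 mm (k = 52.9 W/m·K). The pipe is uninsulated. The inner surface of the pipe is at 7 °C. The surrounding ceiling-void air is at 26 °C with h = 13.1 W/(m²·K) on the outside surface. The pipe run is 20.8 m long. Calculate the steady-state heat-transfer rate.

Treating each annulus and film as a series resistance:
R_cast iron pipe wall = ln(24/15)/(2π×52.9×20.8) = 6.798×10^-5 K/W
R_outer film = 1/(h_o·2πr_oL) = 1/(13.1×2π×0.024×20.8) = 0.02434 K/W
R_total = 0.02441 K/W
Q = ΔT/R_total = 19/0.02441

Q ≈ 779 W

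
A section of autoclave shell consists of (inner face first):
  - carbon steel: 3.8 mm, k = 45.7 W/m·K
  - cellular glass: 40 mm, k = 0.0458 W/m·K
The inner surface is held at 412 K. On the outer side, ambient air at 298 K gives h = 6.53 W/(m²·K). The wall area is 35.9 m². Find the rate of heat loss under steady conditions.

Q ≈ 3990 W

Treating each layer as a thermal resistance in series:
R_carbon steel = L/(kA) = 0.0038/(45.7×35.9) = 2.316×10^-6 K/W
R_cellular glass = L/(kA) = 0.04/(0.0458×35.9) = 0.02433 K/W
R_outer film = 1/(h_o·A) = 1/(6.53×35.9) = 0.004266 K/W
R_total = 0.0286 K/W
Q = ΔT / R_total = 114 / 0.0286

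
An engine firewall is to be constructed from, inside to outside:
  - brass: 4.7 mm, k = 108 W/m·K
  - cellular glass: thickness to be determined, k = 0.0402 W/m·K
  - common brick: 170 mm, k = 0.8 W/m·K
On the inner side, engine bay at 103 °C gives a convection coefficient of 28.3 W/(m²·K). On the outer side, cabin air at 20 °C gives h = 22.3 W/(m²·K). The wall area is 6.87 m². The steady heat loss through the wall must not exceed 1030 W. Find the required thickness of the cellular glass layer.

Thermal resistances in series:
R_inner film = 1/(h_i·A) = 1/(28.3×6.87) = 0.005143 K/W
R_brass = L/(kA) = 0.0047/(108×6.87) = 6.335×10^-6 K/W
R_common brick = L/(kA) = 0.17/(0.8×6.87) = 0.03093 K/W
R_outer film = 1/(h_o·A) = 1/(22.3×6.87) = 0.006527 K/W
Sum of the known resistances R_other = 0.04261 K/W
Required total resistance R_tot = ΔT/Q_allow = 83/1030 = 0.08058 K/W
R_cellular glass = R_tot − R_other = 0.03797 K/W
L = R·k·A = 0.03797×0.0402×6.87

L ≈ 10.5 mm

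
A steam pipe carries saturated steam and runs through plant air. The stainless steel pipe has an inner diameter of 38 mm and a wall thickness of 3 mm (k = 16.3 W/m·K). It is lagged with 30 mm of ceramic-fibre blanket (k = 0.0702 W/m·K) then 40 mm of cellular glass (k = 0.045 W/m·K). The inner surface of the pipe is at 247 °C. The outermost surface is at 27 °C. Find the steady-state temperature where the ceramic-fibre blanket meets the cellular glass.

T ≈ 139 °C

Treating each annulus and film as a series resistance:
R_stainless steel pipe wall = ln(22/19)/(2π×16.3×1) = 0.001431 K/W
R_ceramic-fibre blanket = ln(52/22)/(2π×0.0702×1) = 1.95 K/W
R_cellular glass = ln(92/52)/(2π×0.045×1) = 2.018 K/W
R_total = 3.97 K/W
Q = ΔT/R_total = 220/3.97
Q = 55.4 W/m
T_interface = T_inner − Q·ΣR(inner→interface) = 247 − 55.4×1.952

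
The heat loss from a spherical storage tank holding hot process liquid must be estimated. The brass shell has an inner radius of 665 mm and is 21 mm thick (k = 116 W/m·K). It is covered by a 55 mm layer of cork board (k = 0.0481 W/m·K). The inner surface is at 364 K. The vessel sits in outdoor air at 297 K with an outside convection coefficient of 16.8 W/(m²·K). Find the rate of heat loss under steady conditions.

Q ≈ 357 W

For a spherical shell R = (1/r₁ − 1/r₂)/(4πk); film R = 1/(h·4πr²). In series:
R_brass shell = (1/0.665 − 1/0.686)/(4π×116) = 3.158×10^-5 K/W
R_cork board = (1/0.686 − 1/0.741)/(4π×0.0481) = 0.179 K/W
R_outer film = 1/(h·4πr_o²) = 1/(16.8×4π×0.741²) = 0.008627 K/W
R_total = 0.1877 K/W
Q = ΔT/R_total = 67/0.1877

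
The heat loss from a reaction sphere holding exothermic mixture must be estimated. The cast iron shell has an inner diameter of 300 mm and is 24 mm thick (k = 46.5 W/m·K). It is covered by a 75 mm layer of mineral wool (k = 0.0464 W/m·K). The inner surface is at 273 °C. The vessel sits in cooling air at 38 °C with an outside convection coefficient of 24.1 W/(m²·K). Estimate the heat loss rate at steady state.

For a spherical shell R = (1/r₁ − 1/r₂)/(4πk); film R = 1/(h·4πr²). In series:
R_cast iron shell = (1/0.15 − 1/0.174)/(4π×46.5) = 0.001574 K/W
R_mineral wool = (1/0.174 − 1/0.249)/(4π×0.0464) = 2.969 K/W
R_outer film = 1/(h·4πr_o²) = 1/(24.1×4π×0.249²) = 0.05326 K/W
R_total = 3.024 K/W
Q = ΔT/R_total = 235/3.024

Q ≈ 77.7 W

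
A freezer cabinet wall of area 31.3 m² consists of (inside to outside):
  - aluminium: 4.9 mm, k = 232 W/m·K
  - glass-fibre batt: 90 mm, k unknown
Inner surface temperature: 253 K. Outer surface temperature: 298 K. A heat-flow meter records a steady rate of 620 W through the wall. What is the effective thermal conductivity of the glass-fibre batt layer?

k ≈ 0.0396 W/(m·K)

Using the resistance-network approach (series):
R_aluminium = L/(kA) = 0.0049/(232×31.3) = 6.748×10^-7 K/W
Sum of known resistances R_other = 6.748×10^-7 K/W
Total R = ΔT/Q = 45/620 = 0.07258 K/W
R_glass-fibre batt = R_total − R_other = 0.07258 K/W
k = L/(R·A) = 0.09/(0.07258×31.3)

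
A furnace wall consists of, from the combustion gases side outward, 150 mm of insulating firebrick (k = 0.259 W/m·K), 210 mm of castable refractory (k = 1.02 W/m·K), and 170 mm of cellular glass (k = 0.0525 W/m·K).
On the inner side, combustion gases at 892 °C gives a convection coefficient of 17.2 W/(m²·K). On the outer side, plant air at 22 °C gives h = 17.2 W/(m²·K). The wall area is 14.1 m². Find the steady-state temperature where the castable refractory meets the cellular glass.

T ≈ 715 °C

Thermal resistances in series:
R_inner film = 1/(h_i·A) = 1/(17.2×14.1) = 0.004123 K/W
R_insulating firebrick = L/(kA) = 0.15/(0.259×14.1) = 0.04107 K/W
R_castable refractory = L/(kA) = 0.21/(1.02×14.1) = 0.0146 K/W
R_cellular glass = L/(kA) = 0.17/(0.0525×14.1) = 0.2297 K/W
R_outer film = 1/(h_o·A) = 1/(17.2×14.1) = 0.004123 K/W
R_total = 0.2936 K/W;  Q = ΔT/R_total = 870/0.2936 = 2963 W
T_interface = T_inner − Q·ΣR(inner→interface) = 892 − 2960×0.0598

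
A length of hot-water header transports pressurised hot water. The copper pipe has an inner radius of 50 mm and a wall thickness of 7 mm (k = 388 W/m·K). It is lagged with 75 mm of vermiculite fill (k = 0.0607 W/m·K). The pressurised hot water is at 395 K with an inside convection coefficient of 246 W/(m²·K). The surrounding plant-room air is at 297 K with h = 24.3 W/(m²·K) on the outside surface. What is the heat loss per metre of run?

q′ ≈ 43.3 W/m

Radial resistances (cylindrical: R_cond = ln(r_o/r_i)/(2πkL), R_conv = 1/(h·2πrL)):
R_inner film = 1/(h_i·2πr₁L) = 1/(246×2π×0.05×1) = 0.01294 K/W
R_copper pipe wall = ln(57/50)/(2π×388×1) = 5.375×10^-5 K/W
R_vermiculite fill = ln(132/57)/(2π×0.0607×1) = 2.202 K/W
R_outer film = 1/(h_o·2πr_oL) = 1/(24.3×2π×0.132×1) = 0.04962 K/W
R_total = 2.264 K/W
Q = ΔT/R_total = 98/2.264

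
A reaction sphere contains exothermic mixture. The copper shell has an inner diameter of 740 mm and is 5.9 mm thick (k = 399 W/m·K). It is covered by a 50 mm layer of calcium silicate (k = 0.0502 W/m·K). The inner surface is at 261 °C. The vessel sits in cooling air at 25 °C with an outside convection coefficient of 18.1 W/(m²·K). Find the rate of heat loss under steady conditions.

Radial (spherical) resistances in series:
R_copper shell = (1/0.37 − 1/0.3759)/(4π×399) = 8.46×10^-6 K/W
R_calcium silicate = (1/0.3759 − 1/0.4259)/(4π×0.0502) = 0.4951 K/W
R_outer film = 1/(h·4πr_o²) = 1/(18.1×4π×0.4259²) = 0.02424 K/W
R_total = 0.5193 K/W
Q = ΔT/R_total = 236/0.5193

Q ≈ 454 W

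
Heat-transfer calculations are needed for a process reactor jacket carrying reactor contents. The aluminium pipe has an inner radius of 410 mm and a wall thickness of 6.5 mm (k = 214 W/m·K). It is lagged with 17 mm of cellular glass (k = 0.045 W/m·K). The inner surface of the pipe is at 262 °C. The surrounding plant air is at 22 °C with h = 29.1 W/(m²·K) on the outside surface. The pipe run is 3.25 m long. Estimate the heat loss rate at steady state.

Q ≈ 5060 W

Cylindrical conduction, so R = ln(r₂/r₁)/(2πkL) per layer, in series:
R_aluminium pipe wall = ln(416.5/410)/(2π×214×3.25) = 3.599×10^-6 K/W
R_cellular glass = ln(433.5/416.5)/(2π×0.045×3.25) = 0.04354 K/W
R_outer film = 1/(h_o·2πr_oL) = 1/(29.1×2π×0.4335×3.25) = 0.003882 K/W
R_total = 0.04742 K/W
Q = ΔT/R_total = 240/0.04742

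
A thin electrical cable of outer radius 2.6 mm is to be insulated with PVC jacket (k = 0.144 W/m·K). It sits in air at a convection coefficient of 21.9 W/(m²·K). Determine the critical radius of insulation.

For a cylinder r_cr = k/h = 0.144/21.9
r_cr = 6.58 mm; since the bare radius (2.6 mm) is below r_cr, adding a thin layer of insulation will *increase* heat loss.

r_cr ≈ 6.58 mm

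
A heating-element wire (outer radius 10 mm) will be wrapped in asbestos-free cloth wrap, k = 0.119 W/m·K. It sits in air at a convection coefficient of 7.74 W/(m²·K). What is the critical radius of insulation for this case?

For a cylinder r_cr = k/h = 0.119/7.74
r_cr = 15.4 mm; since the bare radius (10 mm) is below r_cr, adding a thin layer of insulation will *increase* heat loss.

r_cr ≈ 15.4 mm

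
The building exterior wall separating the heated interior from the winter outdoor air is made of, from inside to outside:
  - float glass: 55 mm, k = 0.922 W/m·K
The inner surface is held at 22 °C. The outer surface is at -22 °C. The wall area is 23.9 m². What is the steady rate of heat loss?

Treating each layer as a thermal resistance in series:
R_float glass = L/(kA) = 0.055/(0.922×23.9) = 0.002496 K/W
R_total = 0.002496 K/W
Q = ΔT / R_total = 44 / 0.002496

Q ≈ 17600 W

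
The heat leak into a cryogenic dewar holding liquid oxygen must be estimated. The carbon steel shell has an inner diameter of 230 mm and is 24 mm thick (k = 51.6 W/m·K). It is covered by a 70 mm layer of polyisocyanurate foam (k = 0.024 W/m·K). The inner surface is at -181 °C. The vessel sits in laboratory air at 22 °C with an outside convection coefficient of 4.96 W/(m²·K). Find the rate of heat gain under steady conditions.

Each spherical layer contributes R = (1/r_i − 1/r_o)/(4πk):
R_carbon steel shell = (1/0.115 − 1/0.139)/(4π×51.6) = 0.002315 K/W
R_polyisocyanurate foam = (1/0.139 − 1/0.209)/(4π×0.024) = 7.989 K/W
R_outer film = 1/(h·4πr_o²) = 1/(4.96×4π×0.209²) = 0.3673 K/W
R_total = 8.359 K/W
Q = ΔT/R_total = 203/8.359

Q ≈ 24.3 W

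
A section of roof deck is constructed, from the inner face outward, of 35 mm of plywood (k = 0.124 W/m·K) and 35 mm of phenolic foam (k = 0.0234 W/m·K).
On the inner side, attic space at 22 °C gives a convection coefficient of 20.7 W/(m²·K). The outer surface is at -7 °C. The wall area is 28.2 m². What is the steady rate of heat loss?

Q ≈ 448 W

Model the wall as resistances in series:
R_inner film = 1/(h_i·A) = 1/(20.7×28.2) = 0.001713 K/W
R_plywood = L/(kA) = 0.035/(0.124×28.2) = 0.01001 K/W
R_phenolic foam = L/(kA) = 0.035/(0.0234×28.2) = 0.05304 K/W
R_total = 0.06476 K/W
Q = ΔT / R_total = 29 / 0.06476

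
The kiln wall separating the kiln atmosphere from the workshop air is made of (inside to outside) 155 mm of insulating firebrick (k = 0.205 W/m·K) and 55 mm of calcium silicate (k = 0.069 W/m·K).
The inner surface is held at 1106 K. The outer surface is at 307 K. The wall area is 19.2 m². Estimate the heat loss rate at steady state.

Q ≈ 9880 W

Model the wall as resistances in series:
R_insulating firebrick = L/(kA) = 0.155/(0.205×19.2) = 0.03938 K/W
R_calcium silicate = L/(kA) = 0.055/(0.069×19.2) = 0.04152 K/W
R_total = 0.0809 K/W
Q = ΔT / R_total = 799 / 0.0809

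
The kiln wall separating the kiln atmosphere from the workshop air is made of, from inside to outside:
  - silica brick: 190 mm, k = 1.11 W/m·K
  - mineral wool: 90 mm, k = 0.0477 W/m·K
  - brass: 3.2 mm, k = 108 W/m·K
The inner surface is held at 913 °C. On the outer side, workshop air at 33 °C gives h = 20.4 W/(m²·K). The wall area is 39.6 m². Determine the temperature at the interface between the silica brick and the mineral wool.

T ≈ 842 °C

Model the wall as resistances in series:
R_silica brick = L/(kA) = 0.19/(1.11×39.6) = 0.004323 K/W
R_mineral wool = L/(kA) = 0.09/(0.0477×39.6) = 0.04765 K/W
R_brass = L/(kA) = 0.0032/(108×39.6) = 7.482×10^-7 K/W
R_outer film = 1/(h_o·A) = 1/(20.4×39.6) = 0.001238 K/W
R_total = 0.05321 K/W;  Q = ΔT/R_total = 880/0.05321 = 16540 W
T_interface = T_inner − Q·ΣR(inner→interface) = 913 − 16500×0.004323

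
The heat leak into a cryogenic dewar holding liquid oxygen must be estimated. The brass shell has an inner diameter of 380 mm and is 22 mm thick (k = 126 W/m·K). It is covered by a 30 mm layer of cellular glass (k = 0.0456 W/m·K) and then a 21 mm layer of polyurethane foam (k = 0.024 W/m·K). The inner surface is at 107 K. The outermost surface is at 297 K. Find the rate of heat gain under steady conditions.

Q ≈ 89.8 W

Spherical conduction: R = (1/r_in − 1/r_out)/(4πk) per layer; series-sum.
R_brass shell = (1/0.19 − 1/0.212)/(4π×126) = 3.449×10^-4 K/W
R_cellular glass = (1/0.212 − 1/0.242)/(4π×0.0456) = 1.02 K/W
R_polyurethane foam = (1/0.242 − 1/0.263)/(4π×0.024) = 1.094 K/W
R_total = 2.115 K/W
Q = ΔT/R_total = 190/2.115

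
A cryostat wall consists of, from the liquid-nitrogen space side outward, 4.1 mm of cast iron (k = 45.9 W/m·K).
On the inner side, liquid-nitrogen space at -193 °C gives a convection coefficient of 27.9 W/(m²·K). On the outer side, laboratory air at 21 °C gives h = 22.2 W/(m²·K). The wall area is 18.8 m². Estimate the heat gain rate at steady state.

Q ≈ 49700 W

Thermal resistances in series:
R_inner film = 1/(h_i·A) = 1/(27.9×18.8) = 0.001907 K/W
R_cast iron = L/(kA) = 0.0041/(45.9×18.8) = 4.751×10^-6 K/W
R_outer film = 1/(h_o·A) = 1/(22.2×18.8) = 0.002396 K/W
R_total = 0.004307 K/W
Q = ΔT / R_total = 214 / 0.004307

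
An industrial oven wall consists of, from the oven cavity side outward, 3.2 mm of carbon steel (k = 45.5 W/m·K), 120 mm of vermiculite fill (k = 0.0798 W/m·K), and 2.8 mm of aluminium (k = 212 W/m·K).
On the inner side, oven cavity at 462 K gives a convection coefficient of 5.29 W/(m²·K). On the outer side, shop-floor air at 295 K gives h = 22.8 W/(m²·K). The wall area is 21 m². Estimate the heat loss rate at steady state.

Q ≈ 2020 W

Treating each layer as a thermal resistance in series:
R_inner film = 1/(h_i·A) = 1/(5.29×21) = 0.009002 K/W
R_carbon steel = L/(kA) = 0.0032/(45.5×21) = 3.349×10^-6 K/W
R_vermiculite fill = L/(kA) = 0.12/(0.0798×21) = 0.07161 K/W
R_aluminium = L/(kA) = 0.0028/(212×21) = 6.289×10^-7 K/W
R_outer film = 1/(h_o·A) = 1/(22.8×21) = 0.002089 K/W
R_total = 0.0827 K/W
Q = ΔT / R_total = 167 / 0.0827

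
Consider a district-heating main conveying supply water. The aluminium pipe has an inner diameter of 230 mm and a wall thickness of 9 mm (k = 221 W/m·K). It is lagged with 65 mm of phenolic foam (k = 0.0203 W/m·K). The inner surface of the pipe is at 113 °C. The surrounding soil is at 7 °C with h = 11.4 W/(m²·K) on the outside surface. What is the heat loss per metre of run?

q′ ≈ 31.4 W/m

Cylindrical conduction, so R = ln(r₂/r₁)/(2πkL) per layer, in series:
R_aluminium pipe wall = ln(124/115)/(2π×221×1) = 5.426×10^-5 K/W
R_phenolic foam = ln(189/124)/(2π×0.0203×1) = 3.304 K/W
R_outer film = 1/(h_o·2πr_oL) = 1/(11.4×2π×0.189×1) = 0.07387 K/W
R_total = 3.378 K/W
Q = ΔT/R_total = 106/3.378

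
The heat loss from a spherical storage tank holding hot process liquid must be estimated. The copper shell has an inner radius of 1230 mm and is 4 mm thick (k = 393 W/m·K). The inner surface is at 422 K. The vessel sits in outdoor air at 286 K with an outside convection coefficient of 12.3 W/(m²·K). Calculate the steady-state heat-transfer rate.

Q ≈ 32000 W

Radial (spherical) resistances in series:
R_copper shell = (1/1.23 − 1/1.234)/(4π×393) = 5.336×10^-7 K/W
R_outer film = 1/(h·4πr_o²) = 1/(12.3×4π×1.234²) = 0.004249 K/W
R_total = 0.004249 K/W
Q = ΔT/R_total = 136/0.004249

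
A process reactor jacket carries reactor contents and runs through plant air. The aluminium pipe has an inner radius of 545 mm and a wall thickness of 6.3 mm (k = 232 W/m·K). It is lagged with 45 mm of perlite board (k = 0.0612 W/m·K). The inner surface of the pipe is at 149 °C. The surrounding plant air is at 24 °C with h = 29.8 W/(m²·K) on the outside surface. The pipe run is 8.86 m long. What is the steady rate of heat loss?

Q ≈ 5200 W

For a radial system each layer contributes R = ln(r_out/r_in)/(2πkL); films add R = 1/(hA).
R_aluminium pipe wall = ln(551.3/545)/(2π×232×8.86) = 8.899×10^-7 K/W
R_perlite board = ln(596.3/551.3)/(2π×0.0612×8.86) = 0.02303 K/W
R_outer film = 1/(h_o·2πr_oL) = 1/(29.8×2π×0.5963×8.86) = 0.001011 K/W
R_total = 0.02404 K/W
Q = ΔT/R_total = 125/0.02404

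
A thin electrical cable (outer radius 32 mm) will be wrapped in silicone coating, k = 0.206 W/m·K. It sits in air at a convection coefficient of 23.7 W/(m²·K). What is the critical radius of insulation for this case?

For a cylinder r_cr = k/h = 0.206/23.7
r_cr = 8.69 mm; since the bare radius (32 mm) is above r_cr, any added insulation will reduce heat loss.

r_cr ≈ 8.69 mm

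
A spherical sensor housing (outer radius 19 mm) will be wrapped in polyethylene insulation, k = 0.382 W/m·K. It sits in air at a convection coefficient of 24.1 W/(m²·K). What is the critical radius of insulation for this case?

For a sphere r_cr = 2k/h = 2×0.382/24.1
r_cr = 31.7 mm; since the bare radius (19 mm) is below r_cr, adding a thin layer of insulation will *increase* heat loss.

r_cr ≈ 31.7 mm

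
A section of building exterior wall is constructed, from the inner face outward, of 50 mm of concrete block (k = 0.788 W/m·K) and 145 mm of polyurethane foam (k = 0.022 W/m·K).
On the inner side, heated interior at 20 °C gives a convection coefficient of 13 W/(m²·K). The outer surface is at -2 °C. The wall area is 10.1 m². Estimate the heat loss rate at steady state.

Q ≈ 33 W

Using the resistance-network approach (series):
R_inner film = 1/(h_i·A) = 1/(13×10.1) = 0.007616 K/W
R_concrete block = L/(kA) = 0.05/(0.788×10.1) = 0.006282 K/W
R_polyurethane foam = L/(kA) = 0.145/(0.022×10.1) = 0.6526 K/W
R_total = 0.6665 K/W
Q = ΔT / R_total = 22 / 0.6665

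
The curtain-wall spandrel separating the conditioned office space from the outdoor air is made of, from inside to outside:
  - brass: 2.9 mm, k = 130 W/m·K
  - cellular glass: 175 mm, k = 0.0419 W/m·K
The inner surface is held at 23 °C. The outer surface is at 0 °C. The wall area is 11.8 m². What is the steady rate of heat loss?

Q ≈ 65 W

Series thermal resistances:
R_brass = L/(kA) = 0.0029/(130×11.8) = 1.89×10^-6 K/W
R_cellular glass = L/(kA) = 0.175/(0.0419×11.8) = 0.354 K/W
R_total = 0.354 K/W
Q = ΔT / R_total = 23 / 0.354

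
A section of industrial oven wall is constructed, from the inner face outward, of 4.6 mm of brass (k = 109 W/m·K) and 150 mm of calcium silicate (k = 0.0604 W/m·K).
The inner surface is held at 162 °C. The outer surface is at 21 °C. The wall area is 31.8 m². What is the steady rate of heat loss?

Thermal resistances in series:
R_brass = L/(kA) = 0.0046/(109×31.8) = 1.327×10^-6 K/W
R_calcium silicate = L/(kA) = 0.15/(0.0604×31.8) = 0.0781 K/W
R_total = 0.0781 K/W
Q = ΔT / R_total = 141 / 0.0781

Q ≈ 1810 W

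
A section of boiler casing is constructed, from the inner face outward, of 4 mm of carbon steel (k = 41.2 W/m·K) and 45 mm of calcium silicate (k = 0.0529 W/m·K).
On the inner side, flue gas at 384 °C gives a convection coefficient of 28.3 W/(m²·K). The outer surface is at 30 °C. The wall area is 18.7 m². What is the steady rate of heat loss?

Q ≈ 7470 W

Model the wall as resistances in series:
R_inner film = 1/(h_i·A) = 1/(28.3×18.7) = 0.00189 K/W
R_carbon steel = L/(kA) = 0.004/(41.2×18.7) = 5.192×10^-6 K/W
R_calcium silicate = L/(kA) = 0.045/(0.0529×18.7) = 0.04549 K/W
R_total = 0.04738 K/W
Q = ΔT / R_total = 354 / 0.04738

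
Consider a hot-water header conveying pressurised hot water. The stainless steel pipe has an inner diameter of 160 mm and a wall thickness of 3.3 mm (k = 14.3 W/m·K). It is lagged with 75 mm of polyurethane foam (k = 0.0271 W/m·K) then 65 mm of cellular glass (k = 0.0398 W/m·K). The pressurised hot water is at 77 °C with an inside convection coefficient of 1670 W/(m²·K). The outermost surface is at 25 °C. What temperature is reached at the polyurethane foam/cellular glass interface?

Per-layer cylindrical resistances, series-summed:
R_inner film = 1/(h_i·2πr₁L) = 1/(1670×2π×0.08×1) = 0.001191 K/W
R_stainless steel pipe wall = ln(83.3/80)/(2π×14.3×1) = 4.499×10^-4 K/W
R_polyurethane foam = ln(158.3/83.3)/(2π×0.0271×1) = 3.771 K/W
R_cellular glass = ln(223.3/158.3)/(2π×0.0398×1) = 1.376 K/W
R_total = 5.148 K/W
Q = ΔT/R_total = 52/5.148
Q = 10.1 W/m
T_interface = T_inner − Q·ΣR(inner→interface) = 77 − 10.1×3.772

T ≈ 38.9 °C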